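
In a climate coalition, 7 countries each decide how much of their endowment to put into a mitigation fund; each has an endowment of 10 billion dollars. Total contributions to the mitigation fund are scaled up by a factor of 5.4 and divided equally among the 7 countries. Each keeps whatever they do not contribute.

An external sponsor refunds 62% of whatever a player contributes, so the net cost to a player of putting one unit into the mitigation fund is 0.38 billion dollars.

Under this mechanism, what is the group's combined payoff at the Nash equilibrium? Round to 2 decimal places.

Under the mechanism each unit contributed yields (5.4/7) / 0.38 = 2.0301 back to its contributor per unit of net cost, which exceeds 1, making full contribution the dominant choice for everyone.
At the Nash equilibrium everyone contributes 10. Group total payoff = 7 × (10 × 0.62 + 5.4 × 10) = 421.40.

421.40 billion dollars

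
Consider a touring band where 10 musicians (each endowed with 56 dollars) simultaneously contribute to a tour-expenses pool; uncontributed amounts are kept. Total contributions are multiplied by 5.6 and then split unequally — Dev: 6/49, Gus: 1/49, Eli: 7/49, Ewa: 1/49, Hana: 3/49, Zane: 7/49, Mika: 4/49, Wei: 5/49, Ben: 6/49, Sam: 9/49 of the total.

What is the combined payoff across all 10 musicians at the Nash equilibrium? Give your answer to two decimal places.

817.60 dollars

A player with share s gets back 5.6·s per unit contributed, so full contribution is dominant for anyone with s > 1/5.6 = 0.1786 and zero contribution is dominant for anyone below.
Only Sam (9/49) clears that bar, contributing 56; the remaining 9 contribute 0. Total contributed: 56.
The tour-expenses pool pays out 5.6 × 56 = 313.60 in total (split across the unequal shares, but the aggregate is all that matters for the group sum).
The 9 free-riders keep 56 each, adding 504. Group total = 504 + 313.60 = 817.60.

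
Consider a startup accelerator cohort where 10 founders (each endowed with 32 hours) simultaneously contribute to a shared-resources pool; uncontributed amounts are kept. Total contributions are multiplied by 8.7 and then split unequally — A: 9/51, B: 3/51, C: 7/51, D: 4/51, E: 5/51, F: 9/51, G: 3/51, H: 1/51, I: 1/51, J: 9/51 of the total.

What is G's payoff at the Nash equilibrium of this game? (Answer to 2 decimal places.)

97.51 hours

A player with share s gets back 8.7·s per unit contributed, so full contribution is dominant for anyone with s > 1/8.7 = 0.1149 and zero contribution is dominant for anyone below.
The shares above 0.1149 belong to A, C, F and J, contributing 32 each; the remaining 6 contribute 0. Total contributed: 128.
G keeps 32 and receives 8.7 × 128 × 3/51 = 65.51 from the shared-resources pool, for a payoff of 97.51.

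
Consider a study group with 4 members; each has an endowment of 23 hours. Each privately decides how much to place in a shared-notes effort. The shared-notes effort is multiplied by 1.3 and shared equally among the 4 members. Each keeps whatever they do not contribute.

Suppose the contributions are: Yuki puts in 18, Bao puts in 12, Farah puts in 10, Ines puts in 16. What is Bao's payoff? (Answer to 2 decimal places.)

29.20 hours

Total contributed: 18 + 12 + 10 + 16 = 56.
Each receives 1.3 × 56 / 4 = 18.20 from the shared-notes effort.
Bao keeps 23 − 12 = 11, so Bao's payoff is 11 + 18.20 = 29.20.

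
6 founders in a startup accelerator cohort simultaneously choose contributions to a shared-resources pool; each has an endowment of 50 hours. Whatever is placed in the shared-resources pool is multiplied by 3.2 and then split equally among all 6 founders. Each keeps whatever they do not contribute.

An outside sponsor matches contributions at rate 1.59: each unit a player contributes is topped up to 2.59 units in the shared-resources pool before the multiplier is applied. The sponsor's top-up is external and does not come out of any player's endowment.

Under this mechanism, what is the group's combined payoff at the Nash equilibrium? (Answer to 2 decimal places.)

The effective private return per unit is now 3.2 × 2.59 / 6 = 1.3813 > 1, so every player's dominant strategy flips to full contribution.
So the Nash equilibrium is full contribution by all 6; the group earns 3.2 × 2.59 × 300 = 2486.40.

2486.40 hours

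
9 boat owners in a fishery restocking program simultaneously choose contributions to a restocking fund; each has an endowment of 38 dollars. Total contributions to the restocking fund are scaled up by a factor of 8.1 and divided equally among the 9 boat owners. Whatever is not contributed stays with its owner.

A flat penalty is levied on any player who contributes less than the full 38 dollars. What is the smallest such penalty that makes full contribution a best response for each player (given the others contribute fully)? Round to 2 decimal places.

3.80 dollars

Given the others contribute fully, the best deviation is to contribute 0 (any partial contribution still incurs the fine and gives up units whose private return 0.9000 is below 1).
Deviating from 38 to 0 saves 38 dollars but forfeits the deviator's share of the drop in the restocking fund: 8.1/9 × 38 = 34.20.
So the deviation gain is 38 − 34.20 = 3.80, and the fine must be at least 3.80 dollars to wipe it out.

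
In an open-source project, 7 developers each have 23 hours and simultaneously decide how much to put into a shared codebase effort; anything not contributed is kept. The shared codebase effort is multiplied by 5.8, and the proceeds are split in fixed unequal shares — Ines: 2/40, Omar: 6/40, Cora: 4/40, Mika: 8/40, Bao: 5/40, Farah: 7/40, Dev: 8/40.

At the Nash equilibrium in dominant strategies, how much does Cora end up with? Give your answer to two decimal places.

For player j, contributing a unit is worthwhile iff 5.8 × (j's share) ≥ 1, i.e. iff j's share is at least 0.1724.
Mika, Farah and Dev are above the threshold, contributing 23 each; the remaining 4 contribute 0. Total contributed: 69.
Cora keeps 23 and receives 5.8 × 69 × 4/40 = 40.02 from the shared codebase effort, for a payoff of 63.02.

63.02 hours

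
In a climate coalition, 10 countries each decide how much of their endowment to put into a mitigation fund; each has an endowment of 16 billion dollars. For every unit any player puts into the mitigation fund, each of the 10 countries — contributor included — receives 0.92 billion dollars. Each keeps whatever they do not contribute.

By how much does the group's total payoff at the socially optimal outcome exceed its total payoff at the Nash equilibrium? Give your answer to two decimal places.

1312.00 billion dollars

The private return per contributed unit is 0.92 < 1, so contributing 0 is dominant for every player. At the Nash equilibrium everyone keeps their 16, and the group total is 10 × 16 = 160.
Each contributed unit returns 9.200 to the group as a whole (0.92 to each of 10 players), which exceeds 1, so the social optimum is full contribution: group total = 9.200 × 160 = 1472.00.
Efficiency loss = 1472.00 − 160 = 1312.00.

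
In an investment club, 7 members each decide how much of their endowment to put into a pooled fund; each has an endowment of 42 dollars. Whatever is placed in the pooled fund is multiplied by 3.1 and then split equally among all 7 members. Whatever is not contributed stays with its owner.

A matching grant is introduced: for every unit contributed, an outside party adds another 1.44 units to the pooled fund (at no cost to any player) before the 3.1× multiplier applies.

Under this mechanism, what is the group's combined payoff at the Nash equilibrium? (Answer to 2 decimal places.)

The effective private return per unit is now 3.1 × 2.44 / 7 = 1.0806 > 1, so every player's dominant strategy flips to full contribution.
So the Nash equilibrium is full contribution by all 7; the group earns 3.1 × 2.44 × 294 = 2223.82.

2223.82 dollars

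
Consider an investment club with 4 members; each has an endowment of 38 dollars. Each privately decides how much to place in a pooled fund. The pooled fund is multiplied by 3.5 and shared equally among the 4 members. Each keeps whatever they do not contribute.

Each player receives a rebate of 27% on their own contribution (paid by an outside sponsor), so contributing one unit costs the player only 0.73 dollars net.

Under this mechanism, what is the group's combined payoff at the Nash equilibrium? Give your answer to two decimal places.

573.04 dollars

The effective private return per unit is now (3.5/4) / 0.73 = 1.1986 > 1, so every player's dominant strategy flips to full contribution.
At the Nash equilibrium everyone contributes 38. Group total payoff = 4 × (38 × 0.27 + 3.5 × 38) = 573.04.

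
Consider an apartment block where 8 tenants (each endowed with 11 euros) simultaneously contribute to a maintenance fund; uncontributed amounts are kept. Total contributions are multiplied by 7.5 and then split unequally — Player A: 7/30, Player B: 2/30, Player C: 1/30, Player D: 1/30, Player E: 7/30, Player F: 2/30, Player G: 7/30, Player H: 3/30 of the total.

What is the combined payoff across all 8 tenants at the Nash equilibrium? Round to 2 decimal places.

For player j, contributing a unit is worthwhile iff 7.5 × (j's share) ≥ 1, i.e. iff j's share is at least 0.1333.
The shares above 0.1333 belong to Player A, Player E and Player G, contributing 11 each; the remaining 5 contribute 0. Total contributed: 33.
The maintenance fund pays out 7.5 × 33 = 247.50 in total (split across the unequal shares, but the aggregate is all that matters for the group sum).
The 5 free-riders keep 11 each, adding 55. Group total = 55 + 247.50 = 302.50.

302.50 euros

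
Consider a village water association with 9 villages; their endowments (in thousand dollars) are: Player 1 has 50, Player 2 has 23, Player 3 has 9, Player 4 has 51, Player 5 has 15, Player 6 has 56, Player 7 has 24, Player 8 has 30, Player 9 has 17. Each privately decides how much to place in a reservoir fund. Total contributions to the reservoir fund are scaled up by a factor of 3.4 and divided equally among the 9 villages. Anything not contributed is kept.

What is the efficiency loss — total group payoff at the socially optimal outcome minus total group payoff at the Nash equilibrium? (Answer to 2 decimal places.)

660.00 thousand dollars

The private return per contributed unit is 3.4/9 = 0.3778 < 1 for every player regardless of endowment, so the Nash equilibrium is zero contribution and the group total is Σ E_j = 50 + 23 + 9 + 51 + 15 + 56 + 24 + 30 + 17 = 275.
Each contributed unit returns 3.400 to the group, so the social optimum is full contribution by everyone: group total = 3.400 × 275 = 935.00.
Efficiency loss = (3.400 − 1) × 275 = 660.00.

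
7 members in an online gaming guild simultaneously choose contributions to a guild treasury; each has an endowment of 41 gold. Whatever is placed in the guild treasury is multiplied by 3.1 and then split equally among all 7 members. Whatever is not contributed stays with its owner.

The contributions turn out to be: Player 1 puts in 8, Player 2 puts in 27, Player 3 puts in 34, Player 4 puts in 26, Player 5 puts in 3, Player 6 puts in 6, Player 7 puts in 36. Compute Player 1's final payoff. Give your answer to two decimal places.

Total contributed: 8 + 27 + 34 + 26 + 3 + 6 + 36 = 140.
Each receives 3.1 × 140 / 7 = 62.00 from the guild treasury.
Player 1 keeps 41 − 8 = 33, so Player 1's payoff is 33 + 62.00 = 95.00.

95.00 gold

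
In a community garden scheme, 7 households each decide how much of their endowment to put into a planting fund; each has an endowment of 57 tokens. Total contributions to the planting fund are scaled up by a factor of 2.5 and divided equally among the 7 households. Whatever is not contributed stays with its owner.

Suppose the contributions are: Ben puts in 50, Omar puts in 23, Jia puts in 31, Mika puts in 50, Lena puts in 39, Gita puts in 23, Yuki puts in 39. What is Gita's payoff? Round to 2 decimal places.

125.07 tokens

Total contributed: 50 + 23 + 31 + 50 + 39 + 23 + 39 = 255.
Each receives 2.5 × 255 / 7 = 91.07 from the planting fund.
Gita keeps 57 − 23 = 34, so Gita's payoff is 34 + 91.07 = 125.07.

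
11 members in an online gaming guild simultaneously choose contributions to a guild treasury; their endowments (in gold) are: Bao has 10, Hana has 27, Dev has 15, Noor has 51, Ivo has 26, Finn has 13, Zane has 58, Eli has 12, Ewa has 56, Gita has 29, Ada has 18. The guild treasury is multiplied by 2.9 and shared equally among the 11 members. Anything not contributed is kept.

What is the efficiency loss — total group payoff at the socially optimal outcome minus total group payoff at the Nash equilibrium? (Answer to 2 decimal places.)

The private return per contributed unit is 2.9/11 = 0.2636 < 1 for every player regardless of endowment, so the Nash equilibrium is zero contribution and the group total is Σ E_j = 10 + 27 + 15 + 51 + 26 + 13 + 58 + 12 + 56 + 29 + 18 = 315.
Each contributed unit returns 2.900 to the group, so the social optimum is full contribution by everyone: group total = 2.900 × 315 = 913.50.
Efficiency loss = (2.900 − 1) × 315 = 598.50.

598.50 gold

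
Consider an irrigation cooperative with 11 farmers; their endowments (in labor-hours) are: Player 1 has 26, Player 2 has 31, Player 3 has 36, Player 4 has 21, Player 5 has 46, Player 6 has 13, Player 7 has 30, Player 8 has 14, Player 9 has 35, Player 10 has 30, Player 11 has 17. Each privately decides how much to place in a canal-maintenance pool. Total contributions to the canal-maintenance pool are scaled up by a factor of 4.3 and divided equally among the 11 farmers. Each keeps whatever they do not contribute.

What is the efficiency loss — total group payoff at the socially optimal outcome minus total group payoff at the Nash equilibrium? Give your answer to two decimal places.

986.70 labor-hours

The private return per contributed unit is 4.3/11 = 0.3909 < 1 for every player regardless of endowment, so the Nash equilibrium is zero contribution and the group total is Σ E_j = 26 + 31 + 36 + 21 + 46 + 13 + 30 + 14 + 35 + 30 + 17 = 299.
Each contributed unit returns 4.300 to the group, so the social optimum is full contribution by everyone: group total = 4.300 × 299 = 1285.70.
Efficiency loss = (4.300 − 1) × 299 = 986.70.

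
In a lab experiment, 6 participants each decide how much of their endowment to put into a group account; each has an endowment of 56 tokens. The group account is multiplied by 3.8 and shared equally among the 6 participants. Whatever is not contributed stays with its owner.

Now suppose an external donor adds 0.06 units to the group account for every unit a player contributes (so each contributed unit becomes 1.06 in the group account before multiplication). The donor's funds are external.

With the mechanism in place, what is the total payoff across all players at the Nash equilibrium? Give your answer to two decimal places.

The effective private return is 3.8 × 1.06 / 6 = 0.6713, which is still under 1, so the mechanism doesn't change anyone's dominant strategy: zero contribution.
Everyone keeps their endowment and the group total is 6 × 56 = 336.

336.00 tokens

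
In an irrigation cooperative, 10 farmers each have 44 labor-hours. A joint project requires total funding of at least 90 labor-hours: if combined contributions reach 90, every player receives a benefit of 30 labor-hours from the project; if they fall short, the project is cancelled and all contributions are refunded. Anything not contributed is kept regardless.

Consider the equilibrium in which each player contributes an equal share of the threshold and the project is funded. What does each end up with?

65 labor-hours

Equal share of the threshold: 90/10 = 9.
At this profile no one gains by cutting their contribution: any cut drops the total below 90, the project is cancelled, contributions are refunded, and the deviator ends with 44, which is less than 44 − 9 + 30 = 65. Contributing more than 9 just wastes the excess. So contributing exactly 9 is a best response.
Each player's payoff: 44 − 9 + 30 = 65.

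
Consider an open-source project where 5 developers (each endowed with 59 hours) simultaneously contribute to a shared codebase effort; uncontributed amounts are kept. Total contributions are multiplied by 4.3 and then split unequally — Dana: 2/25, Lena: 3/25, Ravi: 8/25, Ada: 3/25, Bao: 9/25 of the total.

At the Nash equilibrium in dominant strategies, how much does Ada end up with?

Each unit j contributes comes back to j as 4.3 × (j's share), so j prefers to contribute only if that share exceeds 1/4.3 = 0.2326; otherwise keeping the unit dominates.
Ravi and Bao clear that bar, contributing 59 each; the remaining 3 contribute 0. Total contributed: 118.
Ada keeps 59 and receives 4.3 × 118 × 3/25 = 60.89 from the shared codebase effort, for a payoff of 119.89.

119.89 hours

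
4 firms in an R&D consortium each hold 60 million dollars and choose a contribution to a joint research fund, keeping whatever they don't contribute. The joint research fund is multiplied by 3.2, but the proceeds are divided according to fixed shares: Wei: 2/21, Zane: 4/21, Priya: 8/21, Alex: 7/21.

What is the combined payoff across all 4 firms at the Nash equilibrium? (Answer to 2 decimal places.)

A player with share s gets back 3.2·s per unit contributed, so full contribution is dominant for anyone with s > 1/3.2 = 0.3125 and zero contribution is dominant for anyone below.
Priya and Alex are above the threshold, contributing 60 each; the remaining 2 contribute 0. Total contributed: 120.
The joint research fund pays out 3.2 × 120 = 384.00 in total (split across the unequal shares, but the aggregate is all that matters for the group sum).
The 2 free-riders keep 60 each, adding 120. Group total = 120 + 384.00 = 504.00.

504.00 million dollars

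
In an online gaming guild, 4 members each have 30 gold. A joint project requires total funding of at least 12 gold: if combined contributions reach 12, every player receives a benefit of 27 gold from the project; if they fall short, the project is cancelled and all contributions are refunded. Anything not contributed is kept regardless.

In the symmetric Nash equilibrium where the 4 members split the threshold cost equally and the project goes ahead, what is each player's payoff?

Equal share of the threshold: 12/4 = 3.
At this profile no one gains by cutting their contribution: any cut drops the total below 12, the project is cancelled, contributions are refunded, and the deviator ends with 30, which is less than 30 − 3 + 27 = 54. Contributing more than 3 just wastes the excess. So contributing exactly 3 is a best response.
Each player's payoff: 30 − 3 + 27 = 54.

54 gold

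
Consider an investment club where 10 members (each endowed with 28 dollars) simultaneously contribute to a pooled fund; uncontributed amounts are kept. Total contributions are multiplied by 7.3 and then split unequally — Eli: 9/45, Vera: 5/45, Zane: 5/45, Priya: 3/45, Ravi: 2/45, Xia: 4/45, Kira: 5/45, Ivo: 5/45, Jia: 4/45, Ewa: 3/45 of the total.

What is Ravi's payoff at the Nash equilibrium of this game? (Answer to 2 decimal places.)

Each unit j contributes comes back to j as 7.3 × (j's share), so j prefers to contribute only if that share exceeds 1/7.3 = 0.1370; otherwise keeping the unit dominates.
The only share above 0.1370 is Eli's 9/45, contributing 28; the remaining 9 contribute 0. Total contributed: 28.
Ravi keeps 28 and receives 7.3 × 28 × 2/45 = 9.08 from the pooled fund, for a payoff of 37.08.

37.08 dollars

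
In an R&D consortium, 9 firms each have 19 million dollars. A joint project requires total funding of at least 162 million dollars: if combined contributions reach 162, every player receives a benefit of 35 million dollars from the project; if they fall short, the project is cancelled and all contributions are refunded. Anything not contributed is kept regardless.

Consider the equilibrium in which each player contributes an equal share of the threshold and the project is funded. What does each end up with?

36 million dollars

Equal share of the threshold: 162/9 = 18.
At this profile no one gains by cutting their contribution: any cut drops the total below 162, the project is cancelled, contributions are refunded, and the deviator ends with 19, which is less than 19 − 18 + 35 = 36. Contributing more than 18 just wastes the excess. So contributing exactly 18 is a best response.
Each player's payoff: 19 − 18 + 35 = 36.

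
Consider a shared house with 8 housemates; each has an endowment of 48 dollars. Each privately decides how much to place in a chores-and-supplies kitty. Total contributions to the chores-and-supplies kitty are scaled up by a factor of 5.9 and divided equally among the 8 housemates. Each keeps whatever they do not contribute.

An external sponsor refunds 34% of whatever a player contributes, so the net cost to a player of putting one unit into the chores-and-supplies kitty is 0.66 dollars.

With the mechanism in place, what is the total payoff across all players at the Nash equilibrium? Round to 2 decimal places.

2396.16 dollars

Under the mechanism each unit contributed yields (5.9/8) / 0.66 = 1.1174 back to its contributor per unit of net cost, which exceeds 1, making full contribution the dominant choice for everyone.
At the Nash equilibrium everyone contributes 48. Group total payoff = 8 × (48 × 0.34 + 5.9 × 48) = 2396.16.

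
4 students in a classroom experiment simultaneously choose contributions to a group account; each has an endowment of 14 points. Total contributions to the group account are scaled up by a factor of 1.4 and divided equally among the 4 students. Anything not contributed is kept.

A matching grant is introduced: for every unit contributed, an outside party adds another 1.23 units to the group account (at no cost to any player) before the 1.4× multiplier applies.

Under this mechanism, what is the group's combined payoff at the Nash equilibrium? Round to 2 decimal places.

With the mechanism, a contributed unit returns 1.4 × 2.23 / 4 = 0.7805 per unit of net cost — still below 1 — so contributing 0 remains dominant for every player.
Everyone keeps their endowment and the group total is 4 × 14 = 56.

56.00 points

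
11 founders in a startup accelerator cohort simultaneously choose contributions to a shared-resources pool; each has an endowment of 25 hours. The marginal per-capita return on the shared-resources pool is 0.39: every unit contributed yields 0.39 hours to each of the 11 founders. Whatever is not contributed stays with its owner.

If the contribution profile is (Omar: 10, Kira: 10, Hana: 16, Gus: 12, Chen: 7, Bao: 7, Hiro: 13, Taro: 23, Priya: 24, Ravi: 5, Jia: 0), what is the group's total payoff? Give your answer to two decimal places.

692.83 hours

Total contributed: 10 + 10 + 16 + 12 + 7 + 7 + 13 + 23 + 24 + 5 + 0 = 127; total kept: 11 × 25 − 127 = 148.
The shared-resources pool pays out 0.39 × 11 × 127 = 544.83 in aggregate.
Group total = 148 + 544.83 = 692.83.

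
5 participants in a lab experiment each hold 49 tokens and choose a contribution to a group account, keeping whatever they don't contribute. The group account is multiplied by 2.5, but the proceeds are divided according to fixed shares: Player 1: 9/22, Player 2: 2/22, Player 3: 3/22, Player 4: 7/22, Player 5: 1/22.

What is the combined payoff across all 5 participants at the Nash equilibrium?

Each unit j contributes comes back to j as 2.5 × (j's share), so j prefers to contribute only if that share exceeds 1/2.5 = 0.4000; otherwise keeping the unit dominates.
Only Player 1 (9/22) clears that bar, contributing 49; the remaining 4 contribute 0. Total contributed: 49.
The group account pays out 2.5 × 49 = 122.50 in total (split across the unequal shares, but the aggregate is all that matters for the group sum).
The 4 free-riders keep 49 each, adding 196. Group total = 196 + 122.50 = 318.50.

318.50 tokens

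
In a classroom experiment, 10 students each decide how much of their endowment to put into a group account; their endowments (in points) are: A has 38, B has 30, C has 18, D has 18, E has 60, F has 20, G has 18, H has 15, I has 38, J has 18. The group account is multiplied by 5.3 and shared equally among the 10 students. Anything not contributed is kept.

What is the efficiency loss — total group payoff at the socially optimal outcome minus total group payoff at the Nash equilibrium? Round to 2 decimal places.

1173.90 points

The private return per contributed unit is 5.3/10 = 0.5300 < 1 for every player regardless of endowment, so the Nash equilibrium is zero contribution and the group total is Σ E_j = 38 + 30 + 18 + 18 + 60 + 20 + 18 + 15 + 38 + 18 = 273.
Each contributed unit returns 5.300 to the group, so the social optimum is full contribution by everyone: group total = 5.300 × 273 = 1446.90.
Efficiency loss = (5.300 − 1) × 273 = 1173.90.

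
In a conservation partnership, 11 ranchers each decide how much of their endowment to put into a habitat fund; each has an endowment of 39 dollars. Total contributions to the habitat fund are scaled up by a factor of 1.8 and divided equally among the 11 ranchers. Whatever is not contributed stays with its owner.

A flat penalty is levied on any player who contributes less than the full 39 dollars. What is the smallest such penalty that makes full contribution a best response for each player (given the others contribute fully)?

32.62 dollars

Given the others contribute fully, the best deviation is to contribute 0 (any partial contribution still incurs the fine and gives up units whose private return 0.1636 is below 1).
Deviating from 39 to 0 saves 39 dollars but forfeits the deviator's share of the drop in the habitat fund: 1.8/11 × 39 = 6.38.
So the deviation gain is 39 − 6.38 = 32.62, and the fine must be at least 32.62 dollars to wipe it out.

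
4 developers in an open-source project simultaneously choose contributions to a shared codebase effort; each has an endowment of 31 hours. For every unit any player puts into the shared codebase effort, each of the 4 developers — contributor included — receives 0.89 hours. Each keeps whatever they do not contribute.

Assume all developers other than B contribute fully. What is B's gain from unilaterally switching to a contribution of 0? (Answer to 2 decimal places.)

3.41 hours

Switching from a contribution of 31 to 0 lets B keep an extra 31 hours, but lowers the shared codebase effort by 31, which costs B their own share of that drop: 0.89 × 31 = 27.59.
Net gain = 31 − 27.59 = 3.41. The private return per contributed unit (0.89) is below 1, so free-riding is indeed the best response regardless of what the others do.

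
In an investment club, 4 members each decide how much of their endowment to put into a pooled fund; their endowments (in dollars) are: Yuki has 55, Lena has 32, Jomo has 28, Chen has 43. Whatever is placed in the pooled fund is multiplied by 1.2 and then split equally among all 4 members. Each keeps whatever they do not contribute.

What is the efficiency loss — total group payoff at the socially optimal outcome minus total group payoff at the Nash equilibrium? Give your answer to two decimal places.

The private return per contributed unit is 1.2/4 = 0.3000 < 1 for every player regardless of endowment, so the Nash equilibrium is zero contribution and the group total is Σ E_j = 55 + 32 + 28 + 43 = 158.
Each contributed unit returns 1.200 to the group, so the social optimum is full contribution by everyone: group total = 1.200 × 158 = 189.60.
Efficiency loss = (1.200 − 1) × 158 = 31.60.

31.60 dollars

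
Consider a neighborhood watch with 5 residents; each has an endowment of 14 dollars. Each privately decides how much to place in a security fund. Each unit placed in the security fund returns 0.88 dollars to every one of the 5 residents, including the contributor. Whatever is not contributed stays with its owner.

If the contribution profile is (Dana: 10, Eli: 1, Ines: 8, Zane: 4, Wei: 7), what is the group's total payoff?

Total contributed: 10 + 1 + 8 + 4 + 7 = 30; total kept: 5 × 14 − 30 = 40.
The security fund pays out 0.88 × 5 × 30 = 132.00 in aggregate.
Group total = 40 + 132.00 = 172.00.

172.00 dollars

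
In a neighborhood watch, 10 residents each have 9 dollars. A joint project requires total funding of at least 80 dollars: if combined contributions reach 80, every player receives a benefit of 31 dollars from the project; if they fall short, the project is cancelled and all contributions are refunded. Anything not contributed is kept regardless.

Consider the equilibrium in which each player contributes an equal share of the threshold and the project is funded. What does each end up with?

32 dollars

Equal share of the threshold: 80/10 = 8.
At this profile no one gains by cutting their contribution: any cut drops the total below 80, the project is cancelled, contributions are refunded, and the deviator ends with 9, which is less than 9 − 8 + 31 = 32. Contributing more than 8 just wastes the excess. So contributing exactly 8 is a best response.
Each player's payoff: 9 − 8 + 31 = 32.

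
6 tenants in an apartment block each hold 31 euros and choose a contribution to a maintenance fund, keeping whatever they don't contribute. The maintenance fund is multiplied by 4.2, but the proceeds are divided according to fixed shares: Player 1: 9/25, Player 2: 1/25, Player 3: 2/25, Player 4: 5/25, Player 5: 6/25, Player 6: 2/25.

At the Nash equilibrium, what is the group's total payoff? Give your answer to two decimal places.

A player with share s gets back 4.2·s per unit contributed, so full contribution is dominant for anyone with s > 1/4.2 = 0.2381 and zero contribution is dominant for anyone below.
Player 1 and Player 5 are above the threshold, contributing 31 each; the remaining 4 contribute 0. Total contributed: 62.
The maintenance fund pays out 4.2 × 62 = 260.40 in total (split across the unequal shares, but the aggregate is all that matters for the group sum).
The 4 free-riders keep 31 each, adding 124. Group total = 124 + 260.40 = 384.40.

384.40 euros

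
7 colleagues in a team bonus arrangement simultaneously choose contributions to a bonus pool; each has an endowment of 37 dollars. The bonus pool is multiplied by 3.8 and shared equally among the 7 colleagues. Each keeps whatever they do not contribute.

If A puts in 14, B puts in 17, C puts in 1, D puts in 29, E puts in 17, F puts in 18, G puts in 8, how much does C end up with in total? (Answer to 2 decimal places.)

Total contributed: 14 + 17 + 1 + 29 + 17 + 18 + 8 = 104.
Each receives 3.8 × 104 / 7 = 56.46 from the bonus pool.
C keeps 37 − 1 = 36, so C's payoff is 36 + 56.46 = 92.46.

92.46 dollars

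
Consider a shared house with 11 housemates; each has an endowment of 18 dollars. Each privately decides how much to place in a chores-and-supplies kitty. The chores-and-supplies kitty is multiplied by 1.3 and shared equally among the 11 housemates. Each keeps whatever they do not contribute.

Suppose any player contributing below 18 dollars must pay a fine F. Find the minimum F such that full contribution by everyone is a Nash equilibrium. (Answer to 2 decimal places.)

Given the others contribute fully, the best deviation is to contribute 0 (any partial contribution still incurs the fine and gives up units whose private return 0.1182 is below 1).
Deviating from 18 to 0 saves 18 dollars but forfeits the deviator's share of the drop in the chores-and-supplies kitty: 1.3/11 × 18 = 2.13.
So the deviation gain is 18 − 2.13 = 15.87, and the fine must be at least 15.87 dollars to wipe it out.

15.87 dollars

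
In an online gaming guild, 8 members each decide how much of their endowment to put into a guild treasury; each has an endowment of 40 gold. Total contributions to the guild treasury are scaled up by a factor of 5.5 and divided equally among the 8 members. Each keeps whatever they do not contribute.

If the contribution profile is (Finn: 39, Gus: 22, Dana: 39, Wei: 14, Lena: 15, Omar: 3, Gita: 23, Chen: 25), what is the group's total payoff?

1130.00 gold

Total contributed: 39 + 22 + 39 + 14 + 15 + 3 + 23 + 25 = 180; total kept: 8 × 40 − 180 = 140.
The guild treasury pays out 5.5 × 180 = 990.00 in aggregate.
Group total = 140 + 990.00 = 1130.00.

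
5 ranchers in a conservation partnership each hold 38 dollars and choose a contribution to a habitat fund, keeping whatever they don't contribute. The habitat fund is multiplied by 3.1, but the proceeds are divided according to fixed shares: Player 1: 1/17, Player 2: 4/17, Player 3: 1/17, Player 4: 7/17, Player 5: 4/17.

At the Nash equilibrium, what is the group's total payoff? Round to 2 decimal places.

269.80 dollars

Each unit j contributes comes back to j as 3.1 × (j's share), so j prefers to contribute only if that share exceeds 1/3.1 = 0.3226; otherwise keeping the unit dominates.
Player 4 alone (share 7/17) is above the threshold, contributing 38; the remaining 4 contribute 0. Total contributed: 38.
The habitat fund pays out 3.1 × 38 = 117.80 in total (split across the unequal shares, but the aggregate is all that matters for the group sum).
The 4 free-riders keep 38 each, adding 152. Group total = 152 + 117.80 = 269.80.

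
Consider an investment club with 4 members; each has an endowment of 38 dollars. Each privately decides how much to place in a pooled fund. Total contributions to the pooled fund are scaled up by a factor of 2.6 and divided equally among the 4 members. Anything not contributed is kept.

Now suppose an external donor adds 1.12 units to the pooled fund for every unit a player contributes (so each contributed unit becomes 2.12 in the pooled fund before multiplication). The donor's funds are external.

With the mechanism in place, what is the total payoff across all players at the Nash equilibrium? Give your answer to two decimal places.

837.82 dollars

With the mechanism, a contributed unit returns 2.6 × 2.12 / 4 = 1.3780 per unit of net cost to the contributor — now above 1 — so contributing fully is weakly dominant for every player.
At the Nash equilibrium everyone contributes 38. Group total payoff = 2.6 × 2.12 × 152 = 837.82.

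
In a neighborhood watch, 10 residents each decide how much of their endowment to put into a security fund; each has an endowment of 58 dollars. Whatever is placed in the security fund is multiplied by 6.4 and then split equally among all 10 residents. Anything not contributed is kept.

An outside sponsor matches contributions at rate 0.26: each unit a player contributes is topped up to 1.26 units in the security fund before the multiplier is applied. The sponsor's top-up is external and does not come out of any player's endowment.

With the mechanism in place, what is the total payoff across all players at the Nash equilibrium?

Even with the mechanism, each unit contributed returns only 6.4 × 1.26 / 10 = 0.8064 per unit of net cost, so contributing nothing is still dominant.
Everyone keeps their endowment and the group total is 10 × 58 = 580.

580.00 dollars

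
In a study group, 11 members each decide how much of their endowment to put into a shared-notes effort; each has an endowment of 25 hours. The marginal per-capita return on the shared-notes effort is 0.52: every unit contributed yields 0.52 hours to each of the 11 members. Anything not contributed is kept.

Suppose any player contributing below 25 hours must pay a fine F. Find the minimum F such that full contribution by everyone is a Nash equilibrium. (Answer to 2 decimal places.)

12.00 hours

Given the others contribute fully, the best deviation is to contribute 0 (any partial contribution still incurs the fine and gives up units whose private return 0.52 is below 1).
Deviating from 25 to 0 saves 25 hours but forfeits the deviator's share of the drop in the shared-notes effort: 0.52 × 25 = 13.00.
So the deviation gain is 25 − 13.00 = 12.00, and the fine must be at least 12.00 hours to wipe it out.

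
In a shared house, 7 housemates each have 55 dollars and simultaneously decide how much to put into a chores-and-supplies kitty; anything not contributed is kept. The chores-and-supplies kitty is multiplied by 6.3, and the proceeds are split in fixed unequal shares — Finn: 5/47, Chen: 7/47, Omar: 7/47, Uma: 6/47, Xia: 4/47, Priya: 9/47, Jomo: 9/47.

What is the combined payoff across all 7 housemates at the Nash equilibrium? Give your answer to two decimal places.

For player j, contributing a unit is worthwhile iff 6.3 × (j's share) ≥ 1, i.e. iff j's share is at least 0.1587.
Priya and Jomo are above the threshold, contributing 55 each; the remaining 5 contribute 0. Total contributed: 110.
The chores-and-supplies kitty pays out 6.3 × 110 = 693.00 in total (split across the unequal shares, but the aggregate is all that matters for the group sum).
The 5 free-riders keep 55 each, adding 275. Group total = 275 + 693.00 = 968.00.

968.00 dollars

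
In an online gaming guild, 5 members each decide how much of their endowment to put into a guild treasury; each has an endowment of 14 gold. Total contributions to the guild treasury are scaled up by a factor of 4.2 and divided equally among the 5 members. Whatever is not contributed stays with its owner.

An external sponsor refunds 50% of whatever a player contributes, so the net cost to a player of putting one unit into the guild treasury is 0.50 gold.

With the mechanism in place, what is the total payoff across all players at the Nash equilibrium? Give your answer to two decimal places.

329.00 gold

The effective private return per unit is now (4.2/5) / 0.50 = 1.6800 > 1, so every player's dominant strategy flips to full contribution.
So the Nash equilibrium is full contribution by all 5; the group earns 5 × (14 × 0.50 + 4.2 × 14) = 329.00.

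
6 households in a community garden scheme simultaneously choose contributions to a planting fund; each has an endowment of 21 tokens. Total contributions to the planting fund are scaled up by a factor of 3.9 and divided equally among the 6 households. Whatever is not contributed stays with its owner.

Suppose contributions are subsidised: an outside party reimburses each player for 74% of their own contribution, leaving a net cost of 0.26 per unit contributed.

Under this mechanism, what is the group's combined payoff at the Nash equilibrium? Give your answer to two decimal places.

584.64 tokens

With the mechanism, a contributed unit returns (3.9/6) / 0.26 = 2.5000 per unit of net cost to the contributor — now above 1 — so contributing fully is weakly dominant for every player.
So the Nash equilibrium is full contribution by all 6; the group earns 6 × (21 × 0.74 + 3.9 × 21) = 584.64.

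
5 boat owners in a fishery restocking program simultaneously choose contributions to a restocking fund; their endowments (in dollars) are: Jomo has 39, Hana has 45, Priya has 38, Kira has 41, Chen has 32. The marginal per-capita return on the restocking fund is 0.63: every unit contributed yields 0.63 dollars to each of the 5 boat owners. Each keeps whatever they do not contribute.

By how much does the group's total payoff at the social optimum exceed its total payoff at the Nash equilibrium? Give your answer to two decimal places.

The private return per contributed unit is 0.63 < 1 for everyone, so the Nash equilibrium is zero contribution and the group total is Σ E_j = 39 + 45 + 38 + 41 + 32 = 195.
Each contributed unit returns 3.150 to the group, so the social optimum is full contribution by everyone: group total = 3.150 × 195 = 614.25.
Efficiency loss = (3.150 − 1) × 195 = 419.25.

419.25 dollars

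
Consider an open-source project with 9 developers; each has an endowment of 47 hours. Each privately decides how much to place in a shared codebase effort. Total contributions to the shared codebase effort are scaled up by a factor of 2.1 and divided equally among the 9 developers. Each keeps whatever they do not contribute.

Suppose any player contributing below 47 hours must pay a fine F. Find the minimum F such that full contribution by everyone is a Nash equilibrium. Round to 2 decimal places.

36.03 hours

Given the others contribute fully, the best deviation is to contribute 0 (any partial contribution still incurs the fine and gives up units whose private return 0.2333 is below 1).
Deviating from 47 to 0 saves 47 hours but forfeits the deviator's share of the drop in the shared codebase effort: 2.1/9 × 47 = 10.97.
So the deviation gain is 47 − 10.97 = 36.03, and the fine must be at least 36.03 hours to wipe it out.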